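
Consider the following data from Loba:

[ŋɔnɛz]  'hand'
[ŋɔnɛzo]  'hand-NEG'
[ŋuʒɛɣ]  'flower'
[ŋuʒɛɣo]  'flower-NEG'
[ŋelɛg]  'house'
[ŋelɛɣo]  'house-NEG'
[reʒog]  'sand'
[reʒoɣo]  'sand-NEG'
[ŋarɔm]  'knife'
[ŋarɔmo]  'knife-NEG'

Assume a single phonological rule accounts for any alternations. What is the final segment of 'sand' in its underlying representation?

/g/

In [reʒog] and [reʒoɣo] the final segment of 'sand' alternates: [g] ~ [ɣ].
The stem 'flower' ([ŋuʒɛɣ], [ŋuʒɛɣo]) shows [ɣ] unchanged in both environments, so [ɣ] cannot be basic with [g] derived in isolation.
So /g/ is underlying, and a rule of intervocalic spirantization — voiced stops become fricatives between vowels — gives [ɣ].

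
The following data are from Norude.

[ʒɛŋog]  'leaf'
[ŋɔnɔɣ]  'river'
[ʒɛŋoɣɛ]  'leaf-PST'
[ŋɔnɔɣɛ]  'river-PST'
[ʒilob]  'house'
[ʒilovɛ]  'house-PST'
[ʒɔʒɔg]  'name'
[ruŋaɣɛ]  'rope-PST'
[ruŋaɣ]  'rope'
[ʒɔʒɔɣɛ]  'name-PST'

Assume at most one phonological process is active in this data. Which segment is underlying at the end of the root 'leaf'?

/g/

The root 'leaf' surfaces as [ʒɛŋoɣɛ] and [ʒɛŋog], with a stem-final [ɣ] ~ [g] alternation.
But 'rope' keeps [ɣ] in both environments ([ruŋaɣɛ], [ruŋaɣ]), so there is no rule changing /ɣ/ to [g] in isolation.
Therefore /g/ is basic and [ɣ] is derived by intervocalic spirantization (voiced stops become fricatives between vowels).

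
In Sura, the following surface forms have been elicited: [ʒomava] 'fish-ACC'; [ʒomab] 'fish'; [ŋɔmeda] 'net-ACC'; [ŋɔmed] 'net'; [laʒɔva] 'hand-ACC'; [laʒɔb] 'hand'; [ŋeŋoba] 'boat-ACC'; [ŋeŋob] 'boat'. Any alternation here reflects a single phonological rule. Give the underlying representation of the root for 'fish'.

/ʒomav/

In [ʒomava] and [ʒomab] the final segment of 'fish' alternates: [v] ~ [b].
The stem 'boat' ([ŋeŋoba], [ŋeŋob]) shows [b] unchanged in both environments, so [b] cannot be basic with [v] derived before the ACC suffix.
Therefore /v/ is basic and [b] is derived by word-final hardening (voiced fricatives become stops word-finally).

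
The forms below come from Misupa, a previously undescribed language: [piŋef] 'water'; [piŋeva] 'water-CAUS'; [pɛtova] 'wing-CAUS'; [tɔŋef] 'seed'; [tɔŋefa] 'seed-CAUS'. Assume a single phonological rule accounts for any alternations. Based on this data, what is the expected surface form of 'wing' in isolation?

The stem for 'water' ends in [f] in [piŋef] but [v] in [piŋeva].
The stem 'seed' ([tɔŋef], [tɔŋefa]) shows [f] unchanged in both environments, so [f] cannot be basic with [v] derived before the CAUS suffix.
Therefore /v/ is basic and [f] is derived by word-final obstruent devoicing (voiced obstruents become voiceless word-finally).
The one attested form of 'wing', [pɛtova], shows underlying /pɛtov/. Applying the same rule word-finally gives [pɛtof].

[pɛtof]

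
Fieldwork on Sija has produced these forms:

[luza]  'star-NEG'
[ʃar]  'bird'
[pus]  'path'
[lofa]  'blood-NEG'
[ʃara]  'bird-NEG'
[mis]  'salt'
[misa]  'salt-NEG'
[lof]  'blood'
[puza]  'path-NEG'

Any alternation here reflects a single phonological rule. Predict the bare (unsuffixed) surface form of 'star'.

The root 'path' surfaces as [puza] and [pus], with a stem-final [z] ~ [s] alternation.
If /s/ were underlying and a rule turned it into [z] before the NEG suffix, 'salt' would also alternate; but it has [s] in both [misa] and [mis].
Therefore /z/ is basic and [s] is derived by word-final obstruent devoicing (voiced obstruents become voiceless word-finally).
The one attested form of 'star', [luza], shows underlying /luz/. Applying the same rule word-finally gives [lus].

[lus]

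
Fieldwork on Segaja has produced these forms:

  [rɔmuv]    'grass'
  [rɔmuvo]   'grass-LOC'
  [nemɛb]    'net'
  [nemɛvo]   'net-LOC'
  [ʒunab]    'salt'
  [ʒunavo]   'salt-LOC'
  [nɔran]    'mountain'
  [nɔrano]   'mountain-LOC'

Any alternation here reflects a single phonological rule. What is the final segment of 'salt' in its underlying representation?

/b/

The root 'salt' surfaces as [ʒunab] and [ʒunavo], with a stem-final [b] ~ [v] alternation.
Compare 'grass', with invariant [v] in [rɔmuv] and [rɔmuvo]: an analysis with underlying /v/ and a rule producing [b] in isolation would wrongly predict alternation here too.
So /b/ is underlying, and a rule of intervocalic spirantization — voiced stops become fricatives between vowels — gives [v].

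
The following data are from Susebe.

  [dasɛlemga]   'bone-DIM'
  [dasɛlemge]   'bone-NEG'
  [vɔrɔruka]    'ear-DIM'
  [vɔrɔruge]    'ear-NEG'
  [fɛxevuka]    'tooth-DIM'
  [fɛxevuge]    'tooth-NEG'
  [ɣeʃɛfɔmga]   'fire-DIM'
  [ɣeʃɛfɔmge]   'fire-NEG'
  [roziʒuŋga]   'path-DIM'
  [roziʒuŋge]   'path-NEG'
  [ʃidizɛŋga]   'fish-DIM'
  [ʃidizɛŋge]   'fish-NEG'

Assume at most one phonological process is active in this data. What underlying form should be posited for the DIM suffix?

/-ka/

The DIM morpheme has two allomorphs, [-ga] and [-ka].
The NEG suffix, which begins with [g], is invariant after every stem; so [g] is not altered by any rule here.
The DIM suffix is therefore /-ka/ underlyingly, with post-nasal voicing: voiceless stops become voiced after a nasal.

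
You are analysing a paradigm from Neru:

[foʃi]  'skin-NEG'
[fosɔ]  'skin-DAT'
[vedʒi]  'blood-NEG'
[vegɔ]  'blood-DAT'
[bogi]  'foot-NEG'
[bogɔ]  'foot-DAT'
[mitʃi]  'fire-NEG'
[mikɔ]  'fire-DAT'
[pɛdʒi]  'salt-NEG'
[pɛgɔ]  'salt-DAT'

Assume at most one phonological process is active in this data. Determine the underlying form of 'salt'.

/pɛdʒ/

The stem for 'salt' ends in [dʒ] in [pɛdʒi] but [g] in [pɛgɔ].
But 'foot' keeps [g] in both environments ([bogi], [bogɔ]), so there is no rule changing /g/ to [dʒ] before the NEG suffix.
The underlying segment must be /dʒ/; palato-alveolar /tʃ/, /dʒ/ and /ʃ/ become [k], [g] and [s] when no front vowel follows, yielding [g] there.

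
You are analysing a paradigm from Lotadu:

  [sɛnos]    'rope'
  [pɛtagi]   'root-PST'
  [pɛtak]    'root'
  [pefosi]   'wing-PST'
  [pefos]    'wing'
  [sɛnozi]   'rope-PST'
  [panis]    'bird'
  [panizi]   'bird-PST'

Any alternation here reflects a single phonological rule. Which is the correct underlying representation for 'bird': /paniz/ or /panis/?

The stem for 'bird' ends in [s] in [panis] but [z] in [panizi].
The stem 'wing' ([pefos], [pefosi]) shows [s] unchanged in both environments, so [s] cannot be basic with [z] derived before the PST suffix.
So /z/ is underlying, and a rule of word-final obstruent devoicing — voiced obstruents become voiceless word-finally — gives [s].

/paniz/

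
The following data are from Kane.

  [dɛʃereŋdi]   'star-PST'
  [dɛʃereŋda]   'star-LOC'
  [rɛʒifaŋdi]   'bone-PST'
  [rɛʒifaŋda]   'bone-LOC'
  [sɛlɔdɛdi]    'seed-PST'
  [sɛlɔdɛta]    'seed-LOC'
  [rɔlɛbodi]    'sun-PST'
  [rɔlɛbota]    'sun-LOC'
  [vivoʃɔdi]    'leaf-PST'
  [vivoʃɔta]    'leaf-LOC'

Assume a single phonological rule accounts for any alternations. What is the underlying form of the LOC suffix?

The LOC suffix surfaces as [-da] and [-ta], depending on the final segment of the stem.
The PST suffix, which begins with [d], is invariant after every stem; so [d] is not altered by any rule here.
So the underlying form is /-ta/, and voiceless stops become voiced after a nasal.

/-ta/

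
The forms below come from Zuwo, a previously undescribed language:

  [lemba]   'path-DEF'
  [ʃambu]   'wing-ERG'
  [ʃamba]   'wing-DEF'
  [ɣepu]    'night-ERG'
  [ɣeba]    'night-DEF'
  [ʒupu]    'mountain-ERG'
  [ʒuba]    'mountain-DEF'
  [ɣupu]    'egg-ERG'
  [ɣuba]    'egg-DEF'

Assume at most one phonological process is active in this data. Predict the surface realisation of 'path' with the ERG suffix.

The ERG morpheme has two allomorphs, [-bu] and [-pu].
By contrast the DEF suffix keeps its initial [b] throughout — that segment must be underlying.
The ERG suffix is therefore /-pu/ underlyingly, with post-nasal voicing: voiceless stops become voiced after a nasal.
After 'path', which ends in a nasal, the suffix surfaces as [-bu], giving [lembu].

[lembu]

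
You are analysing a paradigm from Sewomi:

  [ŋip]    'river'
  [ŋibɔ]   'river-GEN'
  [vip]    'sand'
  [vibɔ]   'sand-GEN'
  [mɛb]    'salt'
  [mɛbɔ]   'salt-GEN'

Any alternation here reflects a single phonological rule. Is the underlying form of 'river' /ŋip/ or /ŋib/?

/ŋip/

The root 'river' surfaces as [ŋip] and [ŋibɔ], with a stem-final [p] ~ [b] alternation.
Compare 'salt', with invariant [b] in [mɛb] and [mɛbɔ]: an analysis with underlying /b/ and a rule producing [p] in isolation would wrongly predict alternation here too.
The underlying segment must be /p/; voiceless stops become voiced between vowels, yielding [b] there.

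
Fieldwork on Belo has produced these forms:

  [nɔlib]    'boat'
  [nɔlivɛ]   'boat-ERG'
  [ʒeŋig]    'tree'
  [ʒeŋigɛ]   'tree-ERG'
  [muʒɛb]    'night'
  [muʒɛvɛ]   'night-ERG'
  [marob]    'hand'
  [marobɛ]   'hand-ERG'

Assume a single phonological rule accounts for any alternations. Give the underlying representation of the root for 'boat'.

/nɔliv/

'boat' shows [b] ~ [v] at the end of the stem ([nɔlib] vs [nɔlivɛ]).
But 'hand' keeps [b] in both environments ([marob], [marobɛ]), so there is no rule changing /b/ to [v] before the ERG suffix.
Therefore /v/ is basic and [b] is derived by word-final hardening (voiced fricatives become stops word-finally).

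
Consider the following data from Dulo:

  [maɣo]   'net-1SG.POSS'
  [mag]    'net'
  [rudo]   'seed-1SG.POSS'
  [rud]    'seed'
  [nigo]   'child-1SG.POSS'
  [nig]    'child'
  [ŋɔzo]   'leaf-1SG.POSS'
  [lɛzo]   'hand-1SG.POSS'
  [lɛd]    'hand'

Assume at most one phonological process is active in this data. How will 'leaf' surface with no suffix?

The root 'hand' surfaces as [lɛzo] and [lɛd], with a stem-final [z] ~ [d] alternation.
If /d/ were underlying and a rule turned it into [z] before the 1SG.POSS suffix, 'seed' would also alternate; but it has [d] in both [rudo] and [rud].
Therefore /z/ is basic and [d] is derived by word-final hardening (voiced fricatives become stops word-finally).
From [ŋɔzo] the stem 'leaf' is /ŋɔz/; word-finally this yields [ŋɔd].

[ŋɔd]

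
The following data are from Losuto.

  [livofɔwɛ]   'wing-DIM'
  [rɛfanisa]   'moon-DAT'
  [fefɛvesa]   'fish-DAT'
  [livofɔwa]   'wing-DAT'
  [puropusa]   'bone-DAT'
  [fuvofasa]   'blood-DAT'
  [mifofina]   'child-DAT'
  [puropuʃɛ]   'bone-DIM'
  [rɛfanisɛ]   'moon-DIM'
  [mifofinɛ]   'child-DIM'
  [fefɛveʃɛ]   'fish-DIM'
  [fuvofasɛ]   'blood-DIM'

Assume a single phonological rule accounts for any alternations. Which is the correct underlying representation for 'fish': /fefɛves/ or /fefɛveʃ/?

/fefɛveʃ/

In [fefɛvesa] and [fefɛveʃɛ] the final segment of 'fish' alternates: [s] ~ [ʃ].
But 'blood' keeps [s] in both environments ([fuvofasa], [fuvofasɛ]), so there is no rule changing /s/ to [ʃ] before the DIM suffix.
Therefore /ʃ/ is basic and [s] is derived by depalatalization (palato-alveolar /ʃ/ becomes [s] when no front vowel follows).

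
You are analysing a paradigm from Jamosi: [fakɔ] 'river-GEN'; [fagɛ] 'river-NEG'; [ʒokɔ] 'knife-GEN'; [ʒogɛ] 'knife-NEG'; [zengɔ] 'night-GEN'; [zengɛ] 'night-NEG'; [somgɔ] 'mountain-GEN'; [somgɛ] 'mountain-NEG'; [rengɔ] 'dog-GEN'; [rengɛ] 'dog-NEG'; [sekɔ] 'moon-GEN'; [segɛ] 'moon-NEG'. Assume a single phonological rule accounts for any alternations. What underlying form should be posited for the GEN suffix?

/-kɔ/

The GEN suffix surfaces as [-gɔ] and [-kɔ], depending on the final segment of the stem.
The NEG suffix, which begins with [g], is invariant after every stem; so [g] is not altered by any rule here.
So the underlying form is /-kɔ/, and voiceless stops become voiced after a nasal.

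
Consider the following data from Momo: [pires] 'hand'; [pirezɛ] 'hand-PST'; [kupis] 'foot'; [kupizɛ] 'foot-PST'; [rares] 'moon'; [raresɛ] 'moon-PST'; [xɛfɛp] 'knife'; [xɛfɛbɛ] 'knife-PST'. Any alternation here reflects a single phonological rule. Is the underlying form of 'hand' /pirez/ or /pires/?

/pirez/

The stem for 'hand' ends in [s] in [pires] but [z] in [pirezɛ].
Compare 'moon', with invariant [s] in [rares] and [raresɛ]: an analysis with underlying /s/ and a rule producing [z] before the PST suffix would wrongly predict alternation here too.
Therefore /z/ is basic and [s] is derived by word-final obstruent devoicing (voiced obstruents become voiceless word-finally).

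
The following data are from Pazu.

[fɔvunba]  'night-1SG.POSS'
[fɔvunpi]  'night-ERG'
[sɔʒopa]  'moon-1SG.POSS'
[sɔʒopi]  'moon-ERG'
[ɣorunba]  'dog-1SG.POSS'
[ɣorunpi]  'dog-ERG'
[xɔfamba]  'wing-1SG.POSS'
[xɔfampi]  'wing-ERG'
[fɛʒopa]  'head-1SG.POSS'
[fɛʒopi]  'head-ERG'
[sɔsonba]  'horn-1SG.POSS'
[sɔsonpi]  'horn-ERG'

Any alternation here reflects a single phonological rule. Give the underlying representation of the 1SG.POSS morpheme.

The 1SG.POSS suffix surfaces as [-ba] and [-pa], depending on the final segment of the stem.
By contrast the ERG suffix keeps its initial [p] throughout — that segment must be underlying.
So the underlying form is /-ba/, and voiced stops become voiceless after a vowel.

/-ba/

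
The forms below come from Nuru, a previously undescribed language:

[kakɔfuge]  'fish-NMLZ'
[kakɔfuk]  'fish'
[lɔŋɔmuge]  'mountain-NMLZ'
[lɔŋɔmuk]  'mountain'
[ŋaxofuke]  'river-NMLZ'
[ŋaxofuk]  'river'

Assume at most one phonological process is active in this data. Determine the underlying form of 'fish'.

/kakɔfug/

'fish' shows [g] ~ [k] at the end of the stem ([kakɔfuge] vs [kakɔfuk]).
The stem 'river' ([ŋaxofuke], [ŋaxofuk]) shows [k] unchanged in both environments, so [k] cannot be basic with [g] derived before the NMLZ suffix.
The underlying segment must be /g/; voiced obstruents become voiceless word-finally, yielding [k] there.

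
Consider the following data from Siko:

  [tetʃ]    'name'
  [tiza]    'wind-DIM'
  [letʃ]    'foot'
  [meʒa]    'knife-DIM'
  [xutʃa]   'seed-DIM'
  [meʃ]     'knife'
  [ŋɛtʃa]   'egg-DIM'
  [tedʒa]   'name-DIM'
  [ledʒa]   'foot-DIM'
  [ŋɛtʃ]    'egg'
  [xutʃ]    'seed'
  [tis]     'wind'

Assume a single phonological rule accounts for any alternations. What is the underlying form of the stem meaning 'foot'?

/ledʒ/

The root 'foot' surfaces as [letʃ] and [ledʒa], with a stem-final [tʃ] ~ [dʒ] alternation.
If /tʃ/ were underlying and a rule turned it into [dʒ] before the DIM suffix, 'egg' would also alternate; but it has [tʃ] in both [ŋɛtʃ] and [ŋɛtʃa].
The alternation reflects word-final obstruent devoicing: voiced obstruents become voiceless word-finally. /dʒ/ is underlying.
So 'foot' = /ledʒ/.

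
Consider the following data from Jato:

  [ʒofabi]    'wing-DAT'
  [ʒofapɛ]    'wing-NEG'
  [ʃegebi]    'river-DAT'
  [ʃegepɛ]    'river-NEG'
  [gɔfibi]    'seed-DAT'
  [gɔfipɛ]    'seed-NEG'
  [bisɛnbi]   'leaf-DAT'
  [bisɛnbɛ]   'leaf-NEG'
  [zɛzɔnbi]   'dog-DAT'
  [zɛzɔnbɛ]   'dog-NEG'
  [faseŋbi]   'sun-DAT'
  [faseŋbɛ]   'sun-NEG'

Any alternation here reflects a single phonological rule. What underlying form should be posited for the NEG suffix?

/-pɛ/

The NEG suffix surfaces as [-bɛ] and [-pɛ], depending on the final segment of the stem.
By contrast the DAT suffix keeps its initial [b] throughout — that segment must be underlying.
So the underlying form is /-pɛ/, and voiceless stops become voiced after a nasal.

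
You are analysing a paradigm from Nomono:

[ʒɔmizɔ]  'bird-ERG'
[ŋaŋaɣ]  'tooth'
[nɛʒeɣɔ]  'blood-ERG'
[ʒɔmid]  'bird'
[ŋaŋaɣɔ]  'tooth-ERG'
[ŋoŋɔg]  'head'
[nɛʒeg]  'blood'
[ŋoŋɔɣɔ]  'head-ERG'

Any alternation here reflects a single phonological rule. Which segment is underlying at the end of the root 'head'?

In [ŋoŋɔg] and [ŋoŋɔɣɔ] the final segment of 'head' alternates: [g] ~ [ɣ].
Compare 'tooth', with invariant [ɣ] in [ŋaŋaɣ] and [ŋaŋaɣɔ]: an analysis with underlying /ɣ/ and a rule producing [g] in isolation would wrongly predict alternation here too.
So /g/ is underlying, and a rule of intervocalic spirantization — voiced stops become fricatives between vowels — gives [ɣ].

/g/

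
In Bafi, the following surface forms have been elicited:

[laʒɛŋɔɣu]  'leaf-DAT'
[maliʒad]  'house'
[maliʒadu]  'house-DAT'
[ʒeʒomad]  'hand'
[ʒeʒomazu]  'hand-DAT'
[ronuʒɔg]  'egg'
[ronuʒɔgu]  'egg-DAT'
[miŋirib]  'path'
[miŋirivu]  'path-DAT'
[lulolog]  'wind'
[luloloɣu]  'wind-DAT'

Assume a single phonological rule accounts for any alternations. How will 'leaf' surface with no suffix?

The stem for 'wind' ends in [g] in [lulolog] but [ɣ] in [luloloɣu].
But 'egg' keeps [g] in both environments ([ronuʒɔg], [ronuʒɔgu]), so there is no rule changing /g/ to [ɣ] before the DAT suffix.
So /ɣ/ is underlying, and a rule of word-final hardening — voiced fricatives become stops word-finally — gives [g].
From [laʒɛŋɔɣu] the stem 'leaf' is /laʒɛŋɔɣ/; word-finally this yields [laʒɛŋɔg].

[laʒɛŋɔg]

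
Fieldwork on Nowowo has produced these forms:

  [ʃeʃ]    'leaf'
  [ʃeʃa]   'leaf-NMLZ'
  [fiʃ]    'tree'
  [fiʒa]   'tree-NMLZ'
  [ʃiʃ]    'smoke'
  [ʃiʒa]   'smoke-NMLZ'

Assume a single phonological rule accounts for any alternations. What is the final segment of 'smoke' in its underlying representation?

In [ʃiʃ] and [ʃiʒa] the final segment of 'smoke' alternates: [ʃ] ~ [ʒ].
The stem 'leaf' ([ʃeʃ], [ʃeʃa]) shows [ʃ] unchanged in both environments, so [ʃ] cannot be basic with [ʒ] derived before the NMLZ suffix.
The alternation reflects word-final obstruent devoicing: voiced obstruents become voiceless word-finally. /ʒ/ is underlying.

/ʒ/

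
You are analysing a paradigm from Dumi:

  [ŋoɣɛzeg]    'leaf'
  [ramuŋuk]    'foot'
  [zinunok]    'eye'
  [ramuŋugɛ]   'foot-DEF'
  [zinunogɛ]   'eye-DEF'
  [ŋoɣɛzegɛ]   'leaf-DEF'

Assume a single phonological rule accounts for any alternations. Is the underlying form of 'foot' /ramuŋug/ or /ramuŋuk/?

/ramuŋuk/

The stem for 'foot' ends in [k] in [ramuŋuk] but [g] in [ramuŋugɛ].
But 'leaf' keeps [g] in both environments ([ŋoɣɛzeg], [ŋoɣɛzegɛ]), so there is no rule changing /g/ to [k] in isolation.
The alternation reflects intervocalic voicing: voiceless stops become voiced between vowels. /k/ is underlying.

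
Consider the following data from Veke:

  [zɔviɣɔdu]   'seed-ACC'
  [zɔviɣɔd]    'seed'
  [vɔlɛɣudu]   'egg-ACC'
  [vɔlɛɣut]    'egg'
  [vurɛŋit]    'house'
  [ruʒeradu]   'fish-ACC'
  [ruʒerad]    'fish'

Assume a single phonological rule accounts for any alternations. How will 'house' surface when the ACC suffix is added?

[vurɛŋidu]

In [vɔlɛɣudu] and [vɔlɛɣut] the final segment of 'egg' alternates: [d] ~ [t].
The stem 'seed' ([zɔviɣɔdu], [zɔviɣɔd]) shows [d] unchanged in both environments, so [d] cannot be basic with [t] derived in isolation.
The underlying segment must be /t/; voiceless stops become voiced between vowels, yielding [d] there.
From [vurɛŋit] the stem 'house' is /vurɛŋit/; between vowels this yields [vurɛŋidu].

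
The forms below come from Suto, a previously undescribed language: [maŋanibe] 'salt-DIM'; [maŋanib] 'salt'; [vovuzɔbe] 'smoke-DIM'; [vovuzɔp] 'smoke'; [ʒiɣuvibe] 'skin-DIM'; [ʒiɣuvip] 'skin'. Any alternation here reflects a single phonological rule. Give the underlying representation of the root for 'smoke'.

The root 'smoke' surfaces as [vovuzɔbe] and [vovuzɔp], with a stem-final [b] ~ [p] alternation.
If /b/ were underlying and a rule turned it into [p] in isolation, 'salt' would also alternate; but it has [b] in both [maŋanibe] and [maŋanib].
The alternation reflects intervocalic voicing: voiceless stops become voiced between vowels. /p/ is underlying.

/vovuzɔp/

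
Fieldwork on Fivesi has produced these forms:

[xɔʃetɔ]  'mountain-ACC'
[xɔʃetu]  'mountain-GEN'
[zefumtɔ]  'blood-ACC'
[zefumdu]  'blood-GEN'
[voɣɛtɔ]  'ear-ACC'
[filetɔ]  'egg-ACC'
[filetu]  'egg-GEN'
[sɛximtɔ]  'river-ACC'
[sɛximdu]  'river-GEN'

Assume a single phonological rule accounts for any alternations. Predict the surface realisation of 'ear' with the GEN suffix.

The GEN morpheme has two allomorphs, [-du] and [-tu].
The ACC suffix, which begins with [t], is invariant after every stem; so [t] is not altered by any rule here.
The GEN suffix is therefore /-du/ underlyingly, with post-vocalic devoicing: voiced stops become voiceless after a vowel.
After 'ear', which ends in a vowel, the suffix surfaces as [-tu], giving [voɣɛtu].

[voɣɛtu]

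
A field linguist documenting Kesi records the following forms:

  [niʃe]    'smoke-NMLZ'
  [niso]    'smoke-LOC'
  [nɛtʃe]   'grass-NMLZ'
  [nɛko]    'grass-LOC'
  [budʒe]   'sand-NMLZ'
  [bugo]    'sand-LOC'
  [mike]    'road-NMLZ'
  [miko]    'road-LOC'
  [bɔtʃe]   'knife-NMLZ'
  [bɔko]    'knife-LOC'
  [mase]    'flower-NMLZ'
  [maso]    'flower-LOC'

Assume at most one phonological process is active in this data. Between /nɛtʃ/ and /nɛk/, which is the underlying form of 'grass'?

The root 'grass' surfaces as [nɛtʃe] and [nɛko], with a stem-final [tʃ] ~ [k] alternation.
The stem 'road' ([mike], [miko]) shows [k] unchanged in both environments, so [k] cannot be basic with [tʃ] derived before the NMLZ suffix.
Therefore /tʃ/ is basic and [k] is derived by depalatalization (palato-alveolar /tʃ/, /dʒ/ and /ʃ/ become [k], [g] and [s] when no front vowel follows).

/nɛtʃ/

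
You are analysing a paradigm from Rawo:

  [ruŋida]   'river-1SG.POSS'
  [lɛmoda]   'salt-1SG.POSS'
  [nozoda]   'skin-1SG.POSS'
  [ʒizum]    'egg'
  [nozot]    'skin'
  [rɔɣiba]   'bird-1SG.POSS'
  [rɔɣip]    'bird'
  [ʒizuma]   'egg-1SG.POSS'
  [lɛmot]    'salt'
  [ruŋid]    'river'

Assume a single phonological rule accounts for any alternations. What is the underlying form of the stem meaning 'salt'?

The root 'salt' surfaces as [lɛmot] and [lɛmoda], with a stem-final [t] ~ [d] alternation.
If /d/ were underlying and a rule turned it into [t] in isolation, 'river' would also alternate; but it has [d] in both [ruŋid] and [ruŋida].
Therefore /t/ is basic and [d] is derived by intervocalic voicing (voiceless stops become voiced between vowels).
Hence 'salt' is /lɛmot/ underlyingly.

/lɛmot/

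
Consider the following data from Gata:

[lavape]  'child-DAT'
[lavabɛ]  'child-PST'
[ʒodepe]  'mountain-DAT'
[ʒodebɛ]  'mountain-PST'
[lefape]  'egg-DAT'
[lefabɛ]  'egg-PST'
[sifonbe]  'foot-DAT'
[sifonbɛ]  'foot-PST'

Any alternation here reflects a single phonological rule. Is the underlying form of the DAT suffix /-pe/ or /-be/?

/-pe/

The DAT suffix surfaces as [-be] and [-pe], depending on the final segment of the stem.
By contrast the PST suffix keeps its initial [b] throughout — that segment must be underlying.
So the underlying form is /-pe/, and voiceless stops become voiced after a nasal.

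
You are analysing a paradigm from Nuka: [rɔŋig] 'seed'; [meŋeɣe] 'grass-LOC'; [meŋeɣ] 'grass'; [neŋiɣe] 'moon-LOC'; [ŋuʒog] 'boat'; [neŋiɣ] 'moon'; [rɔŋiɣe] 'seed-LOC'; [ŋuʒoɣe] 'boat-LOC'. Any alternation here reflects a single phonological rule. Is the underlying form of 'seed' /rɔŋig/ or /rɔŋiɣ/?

/rɔŋig/

In [rɔŋiɣe] and [rɔŋig] the final segment of 'seed' alternates: [ɣ] ~ [g].
If /ɣ/ were underlying and a rule turned it into [g] in isolation, 'grass' would also alternate; but it has [ɣ] in both [meŋeɣe] and [meŋeɣ].
The alternation reflects intervocalic spirantization: voiced stops become fricatives between vowels. /g/ is underlying.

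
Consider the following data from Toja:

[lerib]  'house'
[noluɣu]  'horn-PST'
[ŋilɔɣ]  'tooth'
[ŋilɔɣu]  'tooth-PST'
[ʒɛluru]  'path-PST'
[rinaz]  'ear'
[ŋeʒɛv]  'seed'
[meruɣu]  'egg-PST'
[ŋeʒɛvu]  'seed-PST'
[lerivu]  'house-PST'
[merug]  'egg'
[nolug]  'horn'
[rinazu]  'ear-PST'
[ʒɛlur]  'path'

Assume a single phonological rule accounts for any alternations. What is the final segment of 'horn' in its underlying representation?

The stem for 'horn' ends in [g] in [nolug] but [ɣ] in [noluɣu].
If /ɣ/ were underlying and a rule turned it into [g] in isolation, 'tooth' would also alternate; but it has [ɣ] in both [ŋilɔɣ] and [ŋilɔɣu].
So /g/ is underlying, and a rule of intervocalic spirantization — voiced stops become fricatives between vowels — gives [ɣ].

/g/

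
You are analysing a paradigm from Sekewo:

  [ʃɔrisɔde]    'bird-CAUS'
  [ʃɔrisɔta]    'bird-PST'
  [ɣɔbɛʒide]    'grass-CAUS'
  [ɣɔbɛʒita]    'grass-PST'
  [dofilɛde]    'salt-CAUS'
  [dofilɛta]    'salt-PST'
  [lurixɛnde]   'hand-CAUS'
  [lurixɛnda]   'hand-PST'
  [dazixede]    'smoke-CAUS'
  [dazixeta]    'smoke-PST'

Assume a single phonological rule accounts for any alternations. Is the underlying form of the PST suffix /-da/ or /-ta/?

/-ta/

The PST morpheme has two allomorphs, [-da] and [-ta].
The CAUS suffix, which begins with [d], is invariant after every stem; so [d] is not altered by any rule here.
The PST suffix is therefore /-ta/ underlyingly, with post-nasal voicing: voiceless stops become voiced after a nasal.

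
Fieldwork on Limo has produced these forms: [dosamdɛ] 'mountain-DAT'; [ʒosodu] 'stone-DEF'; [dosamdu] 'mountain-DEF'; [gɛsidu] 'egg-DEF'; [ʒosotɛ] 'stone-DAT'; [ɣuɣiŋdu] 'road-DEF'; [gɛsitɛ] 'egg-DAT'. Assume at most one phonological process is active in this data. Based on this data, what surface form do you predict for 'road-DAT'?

[ɣuɣiŋdɛ]

The DAT morpheme has two allomorphs, [-dɛ] and [-tɛ].
By contrast the DEF suffix keeps its initial [d] throughout — that segment must be underlying.
So the underlying form is /-tɛ/, and voiceless stops become voiced after a nasal.
After 'road', which ends in a nasal, the suffix surfaces as [-dɛ], giving [ɣuɣiŋdɛ].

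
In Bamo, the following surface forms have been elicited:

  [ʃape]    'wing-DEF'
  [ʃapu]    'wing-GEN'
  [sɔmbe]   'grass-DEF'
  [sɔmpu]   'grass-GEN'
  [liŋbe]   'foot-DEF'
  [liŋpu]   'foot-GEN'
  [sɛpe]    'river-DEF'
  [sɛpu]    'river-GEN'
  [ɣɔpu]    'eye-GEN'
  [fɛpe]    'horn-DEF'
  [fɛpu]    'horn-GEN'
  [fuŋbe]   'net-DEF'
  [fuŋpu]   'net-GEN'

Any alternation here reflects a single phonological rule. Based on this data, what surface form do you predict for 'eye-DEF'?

[ɣɔpe]

The DEF morpheme has two allomorphs, [-be] and [-pe].
The GEN suffix, which begins with [p], is invariant after every stem; so [p] is not altered by any rule here.
The DEF suffix is therefore /-be/ underlyingly, with post-vocalic devoicing: voiced stops become voiceless after a vowel.
After 'eye', which ends in a vowel, the suffix surfaces as [-pe], giving [ɣɔpe].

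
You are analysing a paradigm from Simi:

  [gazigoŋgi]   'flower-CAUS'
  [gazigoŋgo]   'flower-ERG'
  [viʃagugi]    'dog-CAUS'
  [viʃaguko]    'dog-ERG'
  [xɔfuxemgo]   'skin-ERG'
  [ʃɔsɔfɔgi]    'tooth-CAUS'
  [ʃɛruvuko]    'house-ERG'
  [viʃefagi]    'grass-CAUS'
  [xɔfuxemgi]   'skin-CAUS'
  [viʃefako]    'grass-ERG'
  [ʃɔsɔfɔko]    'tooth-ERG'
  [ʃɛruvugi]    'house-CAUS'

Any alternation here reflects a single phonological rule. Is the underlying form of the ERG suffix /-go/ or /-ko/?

/-ko/

The ERG suffix surfaces as [-go] and [-ko], depending on the final segment of the stem.
The CAUS suffix, which begins with [g], is invariant after every stem; so [g] is not altered by any rule here.
So the underlying form is /-ko/, and voiceless stops become voiced after a nasal.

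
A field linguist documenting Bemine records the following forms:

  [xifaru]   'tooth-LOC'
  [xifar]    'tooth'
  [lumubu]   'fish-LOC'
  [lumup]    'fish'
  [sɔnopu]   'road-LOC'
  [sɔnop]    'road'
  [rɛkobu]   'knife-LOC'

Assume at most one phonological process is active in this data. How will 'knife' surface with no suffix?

[rɛkop]

In [lumubu] and [lumup] the final segment of 'fish' alternates: [b] ~ [p].
But 'road' keeps [p] in both environments ([sɔnopu], [sɔnop]), so there is no rule changing /p/ to [b] before the LOC suffix.
The alternation reflects word-final obstruent devoicing: voiced obstruents become voiceless word-finally. /b/ is underlying.
The one attested form of 'knife', [rɛkobu], shows underlying /rɛkob/. Applying the same rule word-finally gives [rɛkop].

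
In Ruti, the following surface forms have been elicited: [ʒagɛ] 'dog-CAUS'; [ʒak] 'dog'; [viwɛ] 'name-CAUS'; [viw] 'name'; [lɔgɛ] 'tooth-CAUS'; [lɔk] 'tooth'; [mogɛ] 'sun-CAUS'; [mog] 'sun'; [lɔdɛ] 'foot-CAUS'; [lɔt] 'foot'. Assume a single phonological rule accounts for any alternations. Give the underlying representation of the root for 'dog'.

The root 'dog' surfaces as [ʒagɛ] and [ʒak], with a stem-final [g] ~ [k] alternation.
If /g/ were underlying and a rule turned it into [k] in isolation, 'sun' would also alternate; but it has [g] in both [mogɛ] and [mog].
So /k/ is underlying, and a rule of intervocalic voicing — voiceless stops become voiced between vowels — gives [g].

/ʒak/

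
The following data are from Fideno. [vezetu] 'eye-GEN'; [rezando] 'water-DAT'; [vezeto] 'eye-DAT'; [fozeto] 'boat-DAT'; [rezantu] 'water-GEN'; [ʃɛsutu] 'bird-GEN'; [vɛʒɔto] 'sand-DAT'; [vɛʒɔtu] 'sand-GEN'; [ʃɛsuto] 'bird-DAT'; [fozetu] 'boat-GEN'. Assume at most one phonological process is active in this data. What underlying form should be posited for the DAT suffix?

/-do/

The DAT suffix surfaces as [-do] and [-to], depending on the final segment of the stem.
The GEN suffix, which begins with [t], is invariant after every stem; so [t] is not altered by any rule here.
So the underlying form is /-do/, and voiced stops become voiceless after a vowel.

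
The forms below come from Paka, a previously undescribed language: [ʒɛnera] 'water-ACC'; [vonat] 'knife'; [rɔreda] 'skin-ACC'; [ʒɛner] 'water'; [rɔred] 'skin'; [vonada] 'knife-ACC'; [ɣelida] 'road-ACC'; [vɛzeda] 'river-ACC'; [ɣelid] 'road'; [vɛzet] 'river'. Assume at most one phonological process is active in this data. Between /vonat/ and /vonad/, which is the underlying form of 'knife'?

The stem for 'knife' ends in [t] in [vonat] but [d] in [vonada].
The stem 'skin' ([rɔred], [rɔreda]) shows [d] unchanged in both environments, so [d] cannot be basic with [t] derived in isolation.
Therefore /t/ is basic and [d] is derived by intervocalic voicing (voiceless stops become voiced between vowels).

/vonat/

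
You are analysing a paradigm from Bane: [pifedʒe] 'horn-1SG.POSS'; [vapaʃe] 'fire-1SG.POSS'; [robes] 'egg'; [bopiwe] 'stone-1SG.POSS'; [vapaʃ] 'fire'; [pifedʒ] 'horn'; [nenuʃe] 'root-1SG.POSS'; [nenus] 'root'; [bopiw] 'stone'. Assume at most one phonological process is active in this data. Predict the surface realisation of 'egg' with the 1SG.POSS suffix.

[robeʃe]

The stem for 'root' ends in [s] in [nenus] but [ʃ] in [nenuʃe].
If /ʃ/ were underlying and a rule turned it into [s] in isolation, 'fire' would also alternate; but it has [ʃ] in both [vapaʃ] and [vapaʃe].
The alternation reflects palatalization before a front vowel: /s/ becomes palato-alveolar [ʃ] before a front vowel. /s/ is underlying.
From [robes] the stem 'egg' is /robes/; before a front vowel this yields [robeʃe].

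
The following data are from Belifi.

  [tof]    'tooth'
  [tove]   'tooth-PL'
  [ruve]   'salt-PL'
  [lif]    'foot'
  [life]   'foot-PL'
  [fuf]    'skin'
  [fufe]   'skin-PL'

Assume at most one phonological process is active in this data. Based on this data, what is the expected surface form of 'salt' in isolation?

In [tof] and [tove] the final segment of 'tooth' alternates: [f] ~ [v].
If /f/ were underlying and a rule turned it into [v] before the PL suffix, 'skin' would also alternate; but it has [f] in both [fuf] and [fufe].
The alternation reflects word-final obstruent devoicing: voiced obstruents become voiceless word-finally. /v/ is underlying.
The one attested form of 'salt', [ruve], shows underlying /ruv/. Applying the same rule word-finally gives [ruf].

[ruf]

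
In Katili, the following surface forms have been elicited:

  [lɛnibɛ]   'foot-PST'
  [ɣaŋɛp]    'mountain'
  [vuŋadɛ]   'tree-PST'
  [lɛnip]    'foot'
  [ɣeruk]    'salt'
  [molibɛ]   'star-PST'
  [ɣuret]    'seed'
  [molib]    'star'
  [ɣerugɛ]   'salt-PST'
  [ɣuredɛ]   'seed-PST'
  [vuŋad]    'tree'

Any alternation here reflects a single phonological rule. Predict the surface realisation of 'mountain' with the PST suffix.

'foot' shows [b] ~ [p] at the end of the stem ([lɛnibɛ] vs [lɛnip]).
Compare 'star', with invariant [b] in [molibɛ] and [molib]: an analysis with underlying /b/ and a rule producing [p] in isolation would wrongly predict alternation here too.
So /p/ is underlying, and a rule of intervocalic voicing — voiceless stops become voiced between vowels — gives [b].
From [ɣaŋɛp] the stem 'mountain' is /ɣaŋɛp/; between vowels this yields [ɣaŋɛbɛ].

[ɣaŋɛbɛ]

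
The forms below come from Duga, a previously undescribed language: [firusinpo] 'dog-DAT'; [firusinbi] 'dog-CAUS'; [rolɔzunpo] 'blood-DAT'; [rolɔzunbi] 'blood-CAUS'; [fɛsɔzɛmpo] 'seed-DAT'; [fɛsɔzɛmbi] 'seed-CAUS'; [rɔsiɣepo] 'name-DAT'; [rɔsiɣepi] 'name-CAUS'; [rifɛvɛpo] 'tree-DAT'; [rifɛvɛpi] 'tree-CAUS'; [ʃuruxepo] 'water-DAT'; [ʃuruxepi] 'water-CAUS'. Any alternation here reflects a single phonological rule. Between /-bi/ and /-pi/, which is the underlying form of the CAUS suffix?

The CAUS morpheme has two allomorphs, [-bi] and [-pi].
The DAT suffix, which begins with [p], is invariant after every stem; so [p] is not altered by any rule here.
So the underlying form is /-bi/, and voiced stops become voiceless after a vowel.

/-bi/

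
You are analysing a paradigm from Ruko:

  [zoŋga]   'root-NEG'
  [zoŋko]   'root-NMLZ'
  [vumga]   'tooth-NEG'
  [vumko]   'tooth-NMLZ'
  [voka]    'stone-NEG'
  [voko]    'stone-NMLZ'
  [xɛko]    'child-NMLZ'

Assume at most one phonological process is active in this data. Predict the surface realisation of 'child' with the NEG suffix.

[xɛka]

The NEG suffix surfaces as [-ga] and [-ka], depending on the final segment of the stem.
The NMLZ suffix, which begins with [k], is invariant after every stem; so [k] is not altered by any rule here.
The NEG suffix is therefore /-ga/ underlyingly, with post-vocalic devoicing: voiced stops become voiceless after a vowel.
After 'child', which ends in a vowel, the suffix surfaces as [-ka], giving [xɛka].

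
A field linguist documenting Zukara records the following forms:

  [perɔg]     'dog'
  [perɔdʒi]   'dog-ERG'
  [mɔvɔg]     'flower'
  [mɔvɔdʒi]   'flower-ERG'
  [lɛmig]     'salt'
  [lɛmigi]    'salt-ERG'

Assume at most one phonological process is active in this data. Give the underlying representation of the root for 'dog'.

'dog' shows [g] ~ [dʒ] at the end of the stem ([perɔg] vs [perɔdʒi]).
Compare 'salt', with invariant [g] in [lɛmig] and [lɛmigi]: an analysis with underlying /g/ and a rule producing [dʒ] before the ERG suffix would wrongly predict alternation here too.
The alternation reflects depalatalization: palato-alveolar /dʒ/ becomes [g] when no front vowel follows. /dʒ/ is underlying.
So 'dog' = /perɔdʒ/.

/perɔdʒ/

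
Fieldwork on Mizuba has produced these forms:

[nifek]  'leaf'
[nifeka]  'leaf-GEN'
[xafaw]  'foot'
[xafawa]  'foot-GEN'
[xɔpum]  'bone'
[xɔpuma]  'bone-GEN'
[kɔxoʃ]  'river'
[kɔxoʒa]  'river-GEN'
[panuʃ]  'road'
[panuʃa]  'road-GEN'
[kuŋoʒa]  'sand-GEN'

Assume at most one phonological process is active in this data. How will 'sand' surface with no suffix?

[kuŋoʃ]

The stem for 'river' ends in [ʃ] in [kɔxoʃ] but [ʒ] in [kɔxoʒa].
If /ʃ/ were underlying and a rule turned it into [ʒ] before the GEN suffix, 'road' would also alternate; but it has [ʃ] in both [panuʃ] and [panuʃa].
The alternation reflects word-final obstruent devoicing: voiced obstruents become voiceless word-finally. /ʒ/ is underlying.
The one attested form of 'sand', [kuŋoʒa], shows underlying /kuŋoʒ/. Applying the same rule word-finally gives [kuŋoʃ].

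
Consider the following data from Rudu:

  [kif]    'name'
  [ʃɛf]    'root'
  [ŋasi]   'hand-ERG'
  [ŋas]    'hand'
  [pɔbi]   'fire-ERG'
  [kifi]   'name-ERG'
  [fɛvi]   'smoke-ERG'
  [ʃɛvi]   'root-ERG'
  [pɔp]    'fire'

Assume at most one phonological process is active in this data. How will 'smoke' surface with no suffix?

The root 'root' surfaces as [ʃɛvi] and [ʃɛf], with a stem-final [v] ~ [f] alternation.
Compare 'name', with invariant [f] in [kifi] and [kif]: an analysis with underlying /f/ and a rule producing [v] before the ERG suffix would wrongly predict alternation here too.
Therefore /v/ is basic and [f] is derived by word-final obstruent devoicing (voiced obstruents become voiceless word-finally).
From [fɛvi] the stem 'smoke' is /fɛv/; word-finally this yields [fɛf].

[fɛf]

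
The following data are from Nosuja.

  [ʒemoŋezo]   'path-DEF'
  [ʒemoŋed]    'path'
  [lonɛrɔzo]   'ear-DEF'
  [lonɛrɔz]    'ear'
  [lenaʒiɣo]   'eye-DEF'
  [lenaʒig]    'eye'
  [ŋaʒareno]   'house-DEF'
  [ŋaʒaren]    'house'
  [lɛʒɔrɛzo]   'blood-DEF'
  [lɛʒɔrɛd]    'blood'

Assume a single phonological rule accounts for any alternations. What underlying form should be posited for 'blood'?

/lɛʒɔrɛd/

'blood' shows [z] ~ [d] at the end of the stem ([lɛʒɔrɛzo] vs [lɛʒɔrɛd]).
But 'ear' keeps [z] in both environments ([lonɛrɔzo], [lonɛrɔz]), so there is no rule changing /z/ to [d] in isolation.
So /d/ is underlying, and a rule of intervocalic spirantization — voiced stops become fricatives between vowels — gives [z].
The underlying form of 'blood' is therefore /lɛʒɔrɛd/.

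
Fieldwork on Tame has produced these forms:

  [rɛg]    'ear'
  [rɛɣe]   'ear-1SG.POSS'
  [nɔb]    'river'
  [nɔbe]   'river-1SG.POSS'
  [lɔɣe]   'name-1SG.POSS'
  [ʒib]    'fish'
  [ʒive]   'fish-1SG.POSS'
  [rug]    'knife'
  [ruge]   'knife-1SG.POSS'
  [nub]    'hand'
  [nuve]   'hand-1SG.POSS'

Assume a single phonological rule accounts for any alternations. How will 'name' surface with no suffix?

[lɔg]

The stem for 'ear' ends in [g] in [rɛg] but [ɣ] in [rɛɣe].
The stem 'knife' ([rug], [ruge]) shows [g] unchanged in both environments, so [g] cannot be basic with [ɣ] derived before the 1SG.POSS suffix.
The underlying segment must be /ɣ/; voiced fricatives become stops word-finally, yielding [g] there.
The one attested form of 'name', [lɔɣe], shows underlying /lɔɣ/. Applying the same rule word-finally gives [lɔg].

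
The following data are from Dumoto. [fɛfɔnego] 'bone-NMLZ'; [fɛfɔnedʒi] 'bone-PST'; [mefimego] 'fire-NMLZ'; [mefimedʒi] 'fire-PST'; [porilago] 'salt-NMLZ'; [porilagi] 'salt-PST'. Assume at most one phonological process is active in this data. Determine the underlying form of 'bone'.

The root 'bone' surfaces as [fɛfɔnego] and [fɛfɔnedʒi], with a stem-final [g] ~ [dʒ] alternation.
Compare 'salt', with invariant [g] in [porilago] and [porilagi]: an analysis with underlying /g/ and a rule producing [dʒ] before the PST suffix would wrongly predict alternation here too.
Therefore /dʒ/ is basic and [g] is derived by depalatalization (palato-alveolar /dʒ/ becomes [g] when no front vowel follows).

/fɛfɔnedʒ/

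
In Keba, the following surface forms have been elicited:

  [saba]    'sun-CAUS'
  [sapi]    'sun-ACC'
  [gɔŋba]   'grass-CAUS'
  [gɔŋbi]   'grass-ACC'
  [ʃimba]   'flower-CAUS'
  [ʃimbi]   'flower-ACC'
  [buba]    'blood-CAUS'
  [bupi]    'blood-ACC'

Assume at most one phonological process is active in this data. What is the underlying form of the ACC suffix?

/-pi/

The ACC suffix surfaces as [-bi] and [-pi], depending on the final segment of the stem.
By contrast the CAUS suffix keeps its initial [b] throughout — that segment must be underlying.
The ACC suffix is therefore /-pi/ underlyingly, with post-nasal voicing: voiceless stops become voiced after a nasal.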